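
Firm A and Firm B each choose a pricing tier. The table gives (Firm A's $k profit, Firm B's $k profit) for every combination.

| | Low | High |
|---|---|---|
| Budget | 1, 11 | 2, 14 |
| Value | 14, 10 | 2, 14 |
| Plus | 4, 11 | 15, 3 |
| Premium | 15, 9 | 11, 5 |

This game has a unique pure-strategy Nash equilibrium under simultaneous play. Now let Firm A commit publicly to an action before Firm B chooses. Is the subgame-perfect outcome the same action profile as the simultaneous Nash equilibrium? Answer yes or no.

yes

Work backward from Firm B's decision.
- Budget: BR = High, leader payoff 2.
- Value: BR = High, leader payoff 2.
- Plus: BR = Low, leader payoff 4.
- Premium: BR = Low, leader payoff 15.
Among 2, 2, 4, 15, the best is 15 at Premium. Subgame-perfect outcome: (Premium, Low) with payoffs (15, 9).
Under simultaneous play:
Firm A's best replies: Low→Premium; High→Plus.
Firm B's best replies: Budget→High; Value→High; Plus→Low; Premium→Low.
Only (Premium, Low) has each player best-responding; Nash payoffs (15, 9).
Sequential outcome (Premium, Low) coincides with the Nash profile (Premium, Low).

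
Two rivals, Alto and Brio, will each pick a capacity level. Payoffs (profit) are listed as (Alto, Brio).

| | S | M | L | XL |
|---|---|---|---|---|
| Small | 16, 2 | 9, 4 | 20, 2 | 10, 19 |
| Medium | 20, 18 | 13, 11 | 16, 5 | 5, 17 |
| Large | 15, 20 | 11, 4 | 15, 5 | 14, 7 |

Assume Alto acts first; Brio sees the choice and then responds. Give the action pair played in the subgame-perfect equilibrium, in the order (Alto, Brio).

(Medium, S)

Solve by backward induction (Alto leads).
- Small: Brio compares 2, 4, 2, 19 and picks XL; Alto would get 10.
- Medium: Brio compares 18, 11, 5, 17 and picks S; Alto would get 20.
- Large: Brio compares 20, 4, 5, 7 and picks S; Alto would get 15.
Alto's induced payoffs are 10, 20, 15, so Alto commits to Medium. Subgame-perfect outcome: (Medium, S) with payoffs (20, 18).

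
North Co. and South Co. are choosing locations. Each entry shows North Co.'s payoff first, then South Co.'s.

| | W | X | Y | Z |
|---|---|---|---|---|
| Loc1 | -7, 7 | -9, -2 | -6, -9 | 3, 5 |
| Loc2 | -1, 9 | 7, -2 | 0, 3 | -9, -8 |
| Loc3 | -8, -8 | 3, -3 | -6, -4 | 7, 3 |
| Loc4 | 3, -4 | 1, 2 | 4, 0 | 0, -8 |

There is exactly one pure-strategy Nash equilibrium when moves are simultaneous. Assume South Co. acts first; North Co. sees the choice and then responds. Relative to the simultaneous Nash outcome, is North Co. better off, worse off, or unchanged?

unchanged

Work backward from North Co.'s decision.
- W: North Co. compares -7, -1, -8, 3 and picks Loc4; South Co. would get -4.
- X: North Co. compares -9, 7, 3, 1 and picks Loc2; South Co. would get -2.
- Y: North Co. compares -6, 0, -6, 4 and picks Loc4; South Co. would get 0.
- Z: North Co. compares 3, -9, 7, 0 and picks Loc3; South Co. would get 3.
Maximizing over -4, -2, 0, 3, South Co. chooses Z. Subgame-perfect outcome: (Loc3, Z) with payoffs (7, 3).
Now find the simultaneous Nash equilibrium.
North Co.'s best replies: W→Loc4; X→Loc2; Y→Loc4; Z→Loc3.
South Co.'s best replies: Loc1→W; Loc2→W; Loc3→Z; Loc4→X.
The unique mutual best reply is (Loc3, Z), giving (7, 3).
North Co. earns 7 sequentially versus 7 at the Nash outcome: unchanged.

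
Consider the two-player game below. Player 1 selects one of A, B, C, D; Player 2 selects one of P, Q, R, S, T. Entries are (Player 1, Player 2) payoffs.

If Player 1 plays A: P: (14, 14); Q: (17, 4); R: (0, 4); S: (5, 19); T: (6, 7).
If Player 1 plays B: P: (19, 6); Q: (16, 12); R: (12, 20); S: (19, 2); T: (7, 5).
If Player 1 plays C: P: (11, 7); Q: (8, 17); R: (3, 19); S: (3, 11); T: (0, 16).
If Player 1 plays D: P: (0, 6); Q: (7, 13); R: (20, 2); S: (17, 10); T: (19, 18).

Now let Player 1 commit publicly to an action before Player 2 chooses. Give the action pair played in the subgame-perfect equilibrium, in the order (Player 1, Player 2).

Solve by backward induction (Player 1 leads).
- A: Player 2 compares 14, 4, 4, 19, 7 and picks S; Player 1 would get 5.
- B: Player 2 compares 6, 12, 20, 2, 5 and picks R; Player 1 would get 12.
- C: Player 2 compares 7, 17, 19, 11, 16 and picks R; Player 1 would get 3.
- D: Player 2 compares 6, 13, 2, 10, 18 and picks T; Player 1 would get 19.
Among 5, 12, 3, 19, the best is 19 at D. Subgame-perfect outcome: (D, T) with payoffs (19, 18).

(D, T)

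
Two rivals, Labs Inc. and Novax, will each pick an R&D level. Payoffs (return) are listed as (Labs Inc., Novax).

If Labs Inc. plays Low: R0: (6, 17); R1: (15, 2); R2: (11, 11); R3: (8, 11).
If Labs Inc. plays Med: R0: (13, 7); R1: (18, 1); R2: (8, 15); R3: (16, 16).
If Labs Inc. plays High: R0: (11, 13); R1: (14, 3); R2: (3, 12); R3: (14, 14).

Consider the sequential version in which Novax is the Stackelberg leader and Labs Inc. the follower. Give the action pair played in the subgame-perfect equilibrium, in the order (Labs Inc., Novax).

(Med, R3)

Work backward from Labs Inc.'s decision.
- R0 → Labs Inc. plays Med (best of 6, 13, 11); Novax gets 7.
- R1 → Labs Inc. plays Med (best of 15, 18, 14); Novax gets 1.
- R2 → Labs Inc. plays Low (best of 11, 8, 3); Novax gets 11.
- R3 → Labs Inc. plays Med (best of 8, 16, 14); Novax gets 16.
Maximizing over 7, 1, 11, 16, Novax chooses R3. Subgame-perfect outcome: (Med, R3) with payoffs (16, 16).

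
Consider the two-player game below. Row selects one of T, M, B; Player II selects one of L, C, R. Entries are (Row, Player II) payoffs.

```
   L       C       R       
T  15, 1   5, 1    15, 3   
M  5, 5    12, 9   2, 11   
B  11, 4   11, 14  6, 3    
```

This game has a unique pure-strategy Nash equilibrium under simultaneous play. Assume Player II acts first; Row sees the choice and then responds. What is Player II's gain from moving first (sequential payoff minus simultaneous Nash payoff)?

6

Row best-responds to each possible Player II move:
- L → Row plays T (best of 15, 5, 11); Player II gets 1.
- C → Row plays M (best of 5, 12, 11); Player II gets 9.
- R → Row plays T (best of 15, 2, 6); Player II gets 3.
Player II's induced payoffs are 1, 9, 3, so Player II commits to C. Subgame-perfect outcome: (M, C) with payoffs (12, 9).
For the simultaneous game, intersect best replies.
Row's best replies: L→T; C→M; R→T.
Player II's best replies: T→R; M→R; B→C.
The unique mutual best reply is (T, R), giving (15, 3).
Player II's commitment gain: 9 − 3 = 6.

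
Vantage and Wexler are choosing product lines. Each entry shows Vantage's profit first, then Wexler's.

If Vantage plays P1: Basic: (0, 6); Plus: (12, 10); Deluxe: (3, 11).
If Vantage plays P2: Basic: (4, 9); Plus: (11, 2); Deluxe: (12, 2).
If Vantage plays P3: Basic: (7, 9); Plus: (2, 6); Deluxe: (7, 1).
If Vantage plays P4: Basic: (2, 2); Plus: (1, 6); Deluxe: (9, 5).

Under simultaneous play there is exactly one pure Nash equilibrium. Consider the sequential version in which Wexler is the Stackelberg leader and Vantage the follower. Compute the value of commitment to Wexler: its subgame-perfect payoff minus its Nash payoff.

Vantage best-responds to each possible Wexler move:
- Basic: BR = P3, leader payoff 9.
- Plus: BR = P1, leader payoff 10.
- Deluxe: BR = P2, leader payoff 2.
Among 9, 10, 2, the best is 10 at Plus. Subgame-perfect outcome: (P1, Plus) with payoffs (12, 10).
Now find the simultaneous Nash equilibrium.
Vantage's best replies: Basic→P3; Plus→P1; Deluxe→P2.
Wexler's best replies: P1→Deluxe; P2→Basic; P3→Basic; P4→Plus.
The unique mutual best reply is (P3, Basic), giving (7, 9).
Wexler's commitment gain: 10 − 9 = 1.

1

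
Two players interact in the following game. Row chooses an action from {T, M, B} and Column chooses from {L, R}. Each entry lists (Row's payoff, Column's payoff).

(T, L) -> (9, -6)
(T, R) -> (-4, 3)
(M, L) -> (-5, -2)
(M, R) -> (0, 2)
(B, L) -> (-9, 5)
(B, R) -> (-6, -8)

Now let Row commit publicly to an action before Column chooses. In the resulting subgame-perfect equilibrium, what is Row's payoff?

Backward induction with Row moving first.
- T: Column compares -6, 3 and picks R; Row would get -4.
- M: Column compares -2, 2 and picks R; Row would get 0.
- B: Column compares 5, -8 and picks L; Row would get -9.
Row's induced payoffs are -4, 0, -9, so Row commits to M. Subgame-perfect outcome: (M, R) with payoffs (0, 2).

0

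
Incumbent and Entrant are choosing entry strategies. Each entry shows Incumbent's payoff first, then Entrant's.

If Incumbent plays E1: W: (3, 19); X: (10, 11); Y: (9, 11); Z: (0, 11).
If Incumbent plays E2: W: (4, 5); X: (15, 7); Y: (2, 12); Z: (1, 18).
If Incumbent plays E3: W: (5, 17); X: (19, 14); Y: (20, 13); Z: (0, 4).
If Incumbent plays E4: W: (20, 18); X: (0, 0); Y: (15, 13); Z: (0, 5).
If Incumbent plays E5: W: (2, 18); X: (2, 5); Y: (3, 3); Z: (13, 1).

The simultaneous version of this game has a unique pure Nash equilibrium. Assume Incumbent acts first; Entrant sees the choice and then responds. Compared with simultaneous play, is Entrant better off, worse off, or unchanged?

unchanged

Entrant best-responds to each possible Incumbent move:
- E1: BR = W, leader payoff 3.
- E2: BR = Z, leader payoff 1.
- E3: BR = W, leader payoff 5.
- E4: BR = W, leader payoff 20.
- E5: BR = W, leader payoff 2.
Among 3, 1, 5, 20, 2, the best is 20 at E4. Subgame-perfect outcome: (E4, W) with payoffs (20, 18).
Under simultaneous play:
Incumbent's best replies: W→E4; X→E3; Y→E3; Z→E5.
Entrant's best replies: E1→W; E2→Z; E3→W; E4→W; E5→W.
Only (E4, W) has each player best-responding; Nash payoffs (20, 18).
Entrant earns 18 sequentially versus 18 at the Nash outcome: unchanged.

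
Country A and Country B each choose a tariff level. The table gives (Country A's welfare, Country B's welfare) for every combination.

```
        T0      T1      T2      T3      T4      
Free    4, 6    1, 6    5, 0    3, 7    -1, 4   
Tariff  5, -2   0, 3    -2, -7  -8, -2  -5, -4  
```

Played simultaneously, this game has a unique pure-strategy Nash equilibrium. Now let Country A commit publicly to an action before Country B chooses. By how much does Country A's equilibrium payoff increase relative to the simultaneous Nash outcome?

Country B best-responds to each possible Country A move:
- Free → Country B plays T3 (best of 6, 6, 0, 7, 4); Country A gets 3.
- Tariff → Country B plays T1 (best of -2, 3, -7, -2, -4); Country A gets 0.
Maximizing over 3, 0, Country A chooses Free. Subgame-perfect outcome: (Free, T3) with payoffs (3, 7).
Now find the simultaneous Nash equilibrium.
Country A's best replies: T0→Tariff; T1→Free; T2→Free; T3→Free; T4→Free.
Country B's best replies: Free→T3; Tariff→T1.
The unique mutual best reply is (Free, T3), giving (3, 7).
Country A's commitment gain: 3 − 3 = 0.

0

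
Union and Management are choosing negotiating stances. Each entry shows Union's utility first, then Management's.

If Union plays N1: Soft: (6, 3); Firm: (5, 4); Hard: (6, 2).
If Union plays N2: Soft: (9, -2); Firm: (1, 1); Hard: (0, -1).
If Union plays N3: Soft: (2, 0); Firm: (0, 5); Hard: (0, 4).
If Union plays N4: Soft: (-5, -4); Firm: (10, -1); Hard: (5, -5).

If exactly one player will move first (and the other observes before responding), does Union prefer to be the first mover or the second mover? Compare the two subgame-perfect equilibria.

first

If Union leads: Management's best replies are N1→Firm, N2→Firm, N3→Firm, N4→Firm; Union's induced payoffs 5, 1, 0, 10; outcome (N4, Firm), payoffs (10, -1).
If Management leads: Union's best replies are Soft→N2, Firm→N4, Hard→N1; Management's induced payoffs -2, -1, 2; outcome (N1, Hard), payoffs (6, 2).
Union gets 10 moving first and 6 moving second, so Union prefers to move first.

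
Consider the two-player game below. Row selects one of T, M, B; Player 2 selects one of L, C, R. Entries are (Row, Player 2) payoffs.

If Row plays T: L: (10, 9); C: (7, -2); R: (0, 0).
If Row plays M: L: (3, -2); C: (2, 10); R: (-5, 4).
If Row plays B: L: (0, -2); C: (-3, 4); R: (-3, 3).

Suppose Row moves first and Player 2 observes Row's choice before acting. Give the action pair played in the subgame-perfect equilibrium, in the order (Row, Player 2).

Work backward from Player 2's decision.
- T: BR = L, leader payoff 10.
- M: BR = C, leader payoff 2.
- B: BR = C, leader payoff -3.
Maximizing over 10, 2, -3, Row chooses T. Subgame-perfect outcome: (T, L) with payoffs (10, 9).

(T, L)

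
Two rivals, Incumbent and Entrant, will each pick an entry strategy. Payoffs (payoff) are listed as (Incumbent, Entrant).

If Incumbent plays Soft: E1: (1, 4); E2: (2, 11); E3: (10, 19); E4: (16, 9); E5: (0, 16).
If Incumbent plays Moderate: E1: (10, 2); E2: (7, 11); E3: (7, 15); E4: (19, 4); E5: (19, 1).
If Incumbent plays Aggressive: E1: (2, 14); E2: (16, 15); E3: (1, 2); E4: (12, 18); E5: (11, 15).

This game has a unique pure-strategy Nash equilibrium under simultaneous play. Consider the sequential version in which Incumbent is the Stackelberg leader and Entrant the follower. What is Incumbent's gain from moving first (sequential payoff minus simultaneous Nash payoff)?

2

Entrant best-responds to each possible Incumbent move:
- Soft → Entrant plays E3 (best of 4, 11, 19, 9, 16); Incumbent gets 10.
- Moderate → Entrant plays E3 (best of 2, 11, 15, 4, 1); Incumbent gets 7.
- Aggressive → Entrant plays E4 (best of 14, 15, 2, 18, 15); Incumbent gets 12.
Maximizing over 10, 7, 12, Incumbent chooses Aggressive. Subgame-perfect outcome: (Aggressive, E4) with payoffs (12, 18).
Under simultaneous play:
Incumbent's best replies: E1→Moderate; E2→Aggressive; E3→Soft; E4→Moderate; E5→Moderate.
Entrant's best replies: Soft→E3; Moderate→E3; Aggressive→E4.
Only (Soft, E3) has each player best-responding; Nash payoffs (10, 19).
Incumbent's commitment gain: 12 − 10 = 2.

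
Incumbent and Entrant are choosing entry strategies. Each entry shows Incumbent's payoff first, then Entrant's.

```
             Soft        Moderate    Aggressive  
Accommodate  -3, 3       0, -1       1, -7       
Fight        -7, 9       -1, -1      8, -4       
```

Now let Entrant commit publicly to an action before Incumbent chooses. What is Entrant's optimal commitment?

Soft

Backward induction with Entrant moving first.
- Soft: Incumbent compares -3, -7 and picks Accommodate; Entrant would get 3.
- Moderate: Incumbent compares 0, -1 and picks Accommodate; Entrant would get -1.
- Aggressive: Incumbent compares 1, 8 and picks Fight; Entrant would get -4.
Entrant's induced payoffs are 3, -1, -4, so Entrant commits to Soft. Subgame-perfect outcome: (Accommodate, Soft) with payoffs (-3, 3).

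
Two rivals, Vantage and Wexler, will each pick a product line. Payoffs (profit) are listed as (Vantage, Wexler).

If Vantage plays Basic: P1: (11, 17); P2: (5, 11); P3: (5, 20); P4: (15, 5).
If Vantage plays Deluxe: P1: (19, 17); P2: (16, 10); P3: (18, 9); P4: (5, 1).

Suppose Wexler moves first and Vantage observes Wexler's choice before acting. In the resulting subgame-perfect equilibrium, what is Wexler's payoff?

Solve by backward induction (Wexler leads).
- P1: Vantage compares 11, 19 and picks Deluxe; Wexler would get 17.
- P2: Vantage compares 5, 16 and picks Deluxe; Wexler would get 10.
- P3: Vantage compares 5, 18 and picks Deluxe; Wexler would get 9.
- P4: Vantage compares 15, 5 and picks Basic; Wexler would get 5.
Maximizing over 17, 10, 9, 5, Wexler chooses P1. Subgame-perfect outcome: (Deluxe, P1) with payoffs (19, 17).

17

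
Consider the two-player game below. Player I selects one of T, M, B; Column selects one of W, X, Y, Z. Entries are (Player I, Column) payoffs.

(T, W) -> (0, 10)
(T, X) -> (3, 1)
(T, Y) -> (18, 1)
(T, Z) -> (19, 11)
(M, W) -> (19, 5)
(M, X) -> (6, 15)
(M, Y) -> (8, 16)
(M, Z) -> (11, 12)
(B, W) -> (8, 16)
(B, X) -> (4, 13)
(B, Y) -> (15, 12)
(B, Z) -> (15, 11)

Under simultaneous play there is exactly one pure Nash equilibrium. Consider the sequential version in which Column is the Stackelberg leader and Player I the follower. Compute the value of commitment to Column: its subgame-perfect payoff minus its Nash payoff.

4

Work backward from Player I's decision.
- W: BR = M, leader payoff 5.
- X: BR = M, leader payoff 15.
- Y: BR = T, leader payoff 1.
- Z: BR = T, leader payoff 11.
Among 5, 15, 1, 11, the best is 15 at X. Subgame-perfect outcome: (M, X) with payoffs (6, 15).
Under simultaneous play:
Player I's best replies: W→M; X→M; Y→T; Z→T.
Column's best replies: T→Z; M→Y; B→W.
Only (T, Z) has each player best-responding; Nash payoffs (19, 11).
Column's commitment gain: 15 − 11 = 4.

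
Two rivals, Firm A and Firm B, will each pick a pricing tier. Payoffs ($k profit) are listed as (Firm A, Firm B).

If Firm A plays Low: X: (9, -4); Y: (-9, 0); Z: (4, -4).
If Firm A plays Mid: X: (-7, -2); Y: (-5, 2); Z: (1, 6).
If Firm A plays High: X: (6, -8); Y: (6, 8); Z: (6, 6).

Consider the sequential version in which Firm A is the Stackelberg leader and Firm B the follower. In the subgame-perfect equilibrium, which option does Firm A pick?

High

Work backward from Firm B's decision.
- Low: Firm B compares -4, 0, -4 and picks Y; Firm A would get -9.
- Mid: Firm B compares -2, 2, 6 and picks Z; Firm A would get 1.
- High: Firm B compares -8, 8, 6 and picks Y; Firm A would get 6.
Maximizing over -9, 1, 6, Firm A chooses High. Subgame-perfect outcome: (High, Y) with payoffs (6, 8).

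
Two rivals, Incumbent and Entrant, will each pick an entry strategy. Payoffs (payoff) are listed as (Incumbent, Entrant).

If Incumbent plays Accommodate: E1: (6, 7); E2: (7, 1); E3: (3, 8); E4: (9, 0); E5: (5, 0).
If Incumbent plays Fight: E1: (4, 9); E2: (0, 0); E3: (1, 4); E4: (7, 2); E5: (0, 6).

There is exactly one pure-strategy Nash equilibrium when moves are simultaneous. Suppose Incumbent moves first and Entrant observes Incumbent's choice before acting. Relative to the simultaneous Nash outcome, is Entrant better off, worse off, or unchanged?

better off

Work backward from Entrant's decision.
- Accommodate → Entrant plays E3 (best of 7, 1, 8, 0, 0); Incumbent gets 3.
- Fight → Entrant plays E1 (best of 9, 0, 4, 2, 6); Incumbent gets 4.
Among 3, 4, the best is 4 at Fight. Subgame-perfect outcome: (Fight, E1) with payoffs (4, 9).
Now find the simultaneous Nash equilibrium.
Incumbent's best replies: E1→Accommodate; E2→Accommodate; E3→Accommodate; E4→Accommodate; E5→Accommodate.
Entrant's best replies: Accommodate→E3; Fight→E1.
The unique mutual best reply is (Accommodate, E3), giving (3, 8).
Entrant earns 9 sequentially versus 8 at the Nash outcome: better off.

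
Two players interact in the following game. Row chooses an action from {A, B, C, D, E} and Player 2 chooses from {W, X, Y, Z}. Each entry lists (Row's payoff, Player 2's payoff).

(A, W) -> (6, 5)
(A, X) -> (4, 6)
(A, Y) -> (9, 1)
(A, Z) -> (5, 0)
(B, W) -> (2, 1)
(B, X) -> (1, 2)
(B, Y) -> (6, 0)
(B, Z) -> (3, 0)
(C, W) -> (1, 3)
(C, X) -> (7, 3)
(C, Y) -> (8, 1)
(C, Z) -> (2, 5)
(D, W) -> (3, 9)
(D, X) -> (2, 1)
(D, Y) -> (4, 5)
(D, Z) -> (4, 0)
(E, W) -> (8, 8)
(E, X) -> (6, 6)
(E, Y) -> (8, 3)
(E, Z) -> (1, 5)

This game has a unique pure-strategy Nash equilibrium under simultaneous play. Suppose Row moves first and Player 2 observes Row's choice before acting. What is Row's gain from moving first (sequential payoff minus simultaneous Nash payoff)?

0

Work backward from Player 2's decision.
- A: BR = X, leader payoff 4.
- B: BR = X, leader payoff 1.
- C: BR = Z, leader payoff 2.
- D: BR = W, leader payoff 3.
- E: BR = W, leader payoff 8.
Among 4, 1, 2, 3, 8, the best is 8 at E. Subgame-perfect outcome: (E, W) with payoffs (8, 8).
Now find the simultaneous Nash equilibrium.
Row's best replies: W→E; X→C; Y→A; Z→A.
Player 2's best replies: A→X; B→X; C→Z; D→W; E→W.
Only (E, W) has each player best-responding; Nash payoffs (8, 8).
Row's commitment gain: 8 − 8 = 0.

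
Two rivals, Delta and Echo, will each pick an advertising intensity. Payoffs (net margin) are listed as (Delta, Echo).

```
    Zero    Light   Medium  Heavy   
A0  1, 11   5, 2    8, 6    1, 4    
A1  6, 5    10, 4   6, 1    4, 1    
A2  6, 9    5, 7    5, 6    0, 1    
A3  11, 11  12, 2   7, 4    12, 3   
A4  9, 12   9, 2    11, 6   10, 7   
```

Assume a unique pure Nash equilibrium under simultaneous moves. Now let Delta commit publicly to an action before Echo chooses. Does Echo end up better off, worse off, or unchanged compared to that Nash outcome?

unchanged

Backward induction with Delta moving first.
- A0: Echo compares 11, 2, 6, 4 and picks Zero; Delta would get 1.
- A1: Echo compares 5, 4, 1, 1 and picks Zero; Delta would get 6.
- A2: Echo compares 9, 7, 6, 1 and picks Zero; Delta would get 6.
- A3: Echo compares 11, 2, 4, 3 and picks Zero; Delta would get 11.
- A4: Echo compares 12, 2, 6, 7 and picks Zero; Delta would get 9.
Delta's induced payoffs are 1, 6, 6, 11, 9, so Delta commits to A3. Subgame-perfect outcome: (A3, Zero) with payoffs (11, 11).
For the simultaneous game, intersect best replies.
Delta's best replies: Zero→A3; Light→A3; Medium→A4; Heavy→A3.
Echo's best replies: A0→Zero; A1→Zero; A2→Zero; A3→Zero; A4→Zero.
The unique mutual best reply is (A3, Zero), giving (11, 11).
Echo earns 11 sequentially versus 11 at the Nash outcome: unchanged.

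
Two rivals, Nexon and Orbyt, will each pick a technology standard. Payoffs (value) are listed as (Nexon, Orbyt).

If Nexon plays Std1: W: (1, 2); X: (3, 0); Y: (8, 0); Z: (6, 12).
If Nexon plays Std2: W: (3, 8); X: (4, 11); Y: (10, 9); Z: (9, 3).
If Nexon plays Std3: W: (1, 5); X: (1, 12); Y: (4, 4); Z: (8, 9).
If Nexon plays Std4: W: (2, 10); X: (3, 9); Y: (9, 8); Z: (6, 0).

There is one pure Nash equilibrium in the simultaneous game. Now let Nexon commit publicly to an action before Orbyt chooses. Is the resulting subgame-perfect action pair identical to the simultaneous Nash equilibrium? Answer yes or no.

Orbyt best-responds to each possible Nexon move:
- Std1: BR = Z, leader payoff 6.
- Std2: BR = X, leader payoff 4.
- Std3: BR = X, leader payoff 1.
- Std4: BR = W, leader payoff 2.
Nexon's induced payoffs are 6, 4, 1, 2, so Nexon commits to Std1. Subgame-perfect outcome: (Std1, Z) with payoffs (6, 12).
For the simultaneous game, intersect best replies.
Nexon's best replies: W→Std2; X→Std2; Y→Std2; Z→Std2.
Orbyt's best replies: Std1→Z; Std2→X; Std3→X; Std4→W.
Only (Std2, X) has each player best-responding; Nash payoffs (4, 11).
Sequential outcome (Std1, Z) differs from the Nash profile (Std2, X).

no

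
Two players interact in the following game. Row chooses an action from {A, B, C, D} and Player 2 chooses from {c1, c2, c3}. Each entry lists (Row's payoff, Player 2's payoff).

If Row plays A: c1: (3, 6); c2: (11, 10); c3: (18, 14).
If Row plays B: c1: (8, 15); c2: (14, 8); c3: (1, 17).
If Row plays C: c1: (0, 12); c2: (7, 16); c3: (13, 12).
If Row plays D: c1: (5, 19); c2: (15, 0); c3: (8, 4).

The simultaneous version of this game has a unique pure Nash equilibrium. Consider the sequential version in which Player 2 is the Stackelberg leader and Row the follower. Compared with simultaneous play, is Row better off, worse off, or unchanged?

worse off

Backward induction with Player 2 moving first.
- c1: BR = B, leader payoff 15.
- c2: BR = D, leader payoff 0.
- c3: BR = A, leader payoff 14.
Among 15, 0, 14, the best is 15 at c1. Subgame-perfect outcome: (B, c1) with payoffs (8, 15).
For the simultaneous game, intersect best replies.
Row's best replies: c1→B; c2→D; c3→A.
Player 2's best replies: A→c3; B→c3; C→c2; D→c1.
The unique mutual best reply is (A, c3), giving (18, 14).
Row earns 8 sequentially versus 18 at the Nash outcome: worse off.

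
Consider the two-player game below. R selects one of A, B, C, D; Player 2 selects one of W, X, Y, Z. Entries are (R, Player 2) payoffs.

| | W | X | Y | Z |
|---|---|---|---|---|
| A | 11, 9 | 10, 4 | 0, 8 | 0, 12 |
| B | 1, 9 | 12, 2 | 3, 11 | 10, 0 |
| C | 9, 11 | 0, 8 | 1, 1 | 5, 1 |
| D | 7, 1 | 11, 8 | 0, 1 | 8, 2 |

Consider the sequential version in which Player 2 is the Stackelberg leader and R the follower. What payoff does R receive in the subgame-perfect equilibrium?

3

Work backward from R's decision.
- W → R plays A (best of 11, 1, 9, 7); Player 2 gets 9.
- X → R plays B (best of 10, 12, 0, 11); Player 2 gets 2.
- Y → R plays B (best of 0, 3, 1, 0); Player 2 gets 11.
- Z → R plays B (best of 0, 10, 5, 8); Player 2 gets 0.
Maximizing over 9, 2, 11, 0, Player 2 chooses Y. Subgame-perfect outcome: (B, Y) with payoffs (3, 11).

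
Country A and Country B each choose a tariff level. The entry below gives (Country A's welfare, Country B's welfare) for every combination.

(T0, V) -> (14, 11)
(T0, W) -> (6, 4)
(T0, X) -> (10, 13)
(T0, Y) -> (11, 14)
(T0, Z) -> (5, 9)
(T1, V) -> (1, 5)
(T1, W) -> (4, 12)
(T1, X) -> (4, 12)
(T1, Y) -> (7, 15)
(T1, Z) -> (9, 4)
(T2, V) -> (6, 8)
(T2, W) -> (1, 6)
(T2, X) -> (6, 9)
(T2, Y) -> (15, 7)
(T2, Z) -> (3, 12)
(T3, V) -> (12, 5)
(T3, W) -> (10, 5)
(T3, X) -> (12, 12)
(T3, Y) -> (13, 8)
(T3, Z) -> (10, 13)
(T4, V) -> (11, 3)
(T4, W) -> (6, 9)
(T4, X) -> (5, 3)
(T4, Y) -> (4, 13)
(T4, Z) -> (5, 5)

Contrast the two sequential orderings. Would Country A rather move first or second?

first

If Country A leads: Country B's best replies are T0→Y, T1→Y, T2→Z, T3→Z, T4→Y; Country A's induced payoffs 11, 7, 3, 10, 4; outcome (T0, Y), payoffs (11, 14).
If Country B leads: Country A's best replies are V→T0, W→T3, X→T3, Y→T2, Z→T3; Country B's induced payoffs 11, 5, 12, 7, 13; outcome (T3, Z), payoffs (10, 13).
Country A gets 11 moving first and 10 moving second, so Country A prefers to move first.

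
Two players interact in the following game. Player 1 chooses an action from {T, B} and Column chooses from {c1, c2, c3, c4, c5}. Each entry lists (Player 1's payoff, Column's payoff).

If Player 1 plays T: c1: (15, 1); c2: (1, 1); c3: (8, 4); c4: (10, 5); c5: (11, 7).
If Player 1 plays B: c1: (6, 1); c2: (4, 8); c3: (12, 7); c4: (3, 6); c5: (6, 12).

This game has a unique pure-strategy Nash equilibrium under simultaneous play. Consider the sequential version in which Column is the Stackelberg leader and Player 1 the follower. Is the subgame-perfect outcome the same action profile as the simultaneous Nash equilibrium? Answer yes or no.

no

Player 1 best-responds to each possible Column move:
- c1: BR = T, leader payoff 1.
- c2: BR = B, leader payoff 8.
- c3: BR = B, leader payoff 7.
- c4: BR = T, leader payoff 5.
- c5: BR = T, leader payoff 7.
Column's induced payoffs are 1, 8, 7, 5, 7, so Column commits to c2. Subgame-perfect outcome: (B, c2) with payoffs (4, 8).
For the simultaneous game, intersect best replies.
Player 1's best replies: c1→T; c2→B; c3→B; c4→T; c5→T.
Column's best replies: T→c5; B→c5.
Only (T, c5) has each player best-responding; Nash payoffs (11, 7).
Sequential outcome (B, c2) differs from the Nash profile (T, c5).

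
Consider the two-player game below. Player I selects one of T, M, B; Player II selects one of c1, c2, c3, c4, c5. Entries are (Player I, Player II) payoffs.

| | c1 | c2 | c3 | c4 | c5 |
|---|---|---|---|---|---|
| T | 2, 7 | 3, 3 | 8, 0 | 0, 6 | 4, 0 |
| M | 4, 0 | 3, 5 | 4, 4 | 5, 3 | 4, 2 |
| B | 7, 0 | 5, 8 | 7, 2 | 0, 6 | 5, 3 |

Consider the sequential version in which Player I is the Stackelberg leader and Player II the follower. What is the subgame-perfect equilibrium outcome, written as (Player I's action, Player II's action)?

(B, c2)

Backward induction with Player I moving first.
- T: BR = c1, leader payoff 2.
- M: BR = c2, leader payoff 3.
- B: BR = c2, leader payoff 5.
Maximizing over 2, 3, 5, Player I chooses B. Subgame-perfect outcome: (B, c2) with payoffs (5, 8).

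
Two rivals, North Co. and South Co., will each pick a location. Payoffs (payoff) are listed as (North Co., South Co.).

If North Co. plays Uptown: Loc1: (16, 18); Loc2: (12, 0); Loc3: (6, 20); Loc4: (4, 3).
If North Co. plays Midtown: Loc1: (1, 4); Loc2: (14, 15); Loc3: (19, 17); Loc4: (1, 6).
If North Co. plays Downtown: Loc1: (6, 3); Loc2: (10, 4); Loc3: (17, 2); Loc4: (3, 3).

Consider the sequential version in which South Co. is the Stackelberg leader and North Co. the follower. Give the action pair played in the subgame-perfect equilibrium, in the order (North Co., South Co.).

Backward induction with South Co. moving first.
- Loc1: North Co. compares 16, 1, 6 and picks Uptown; South Co. would get 18.
- Loc2: North Co. compares 12, 14, 10 and picks Midtown; South Co. would get 15.
- Loc3: North Co. compares 6, 19, 17 and picks Midtown; South Co. would get 17.
- Loc4: North Co. compares 4, 1, 3 and picks Uptown; South Co. would get 3.
Among 18, 15, 17, 3, the best is 18 at Loc1. Subgame-perfect outcome: (Uptown, Loc1) with payoffs (16, 18).

(Uptown, Loc1)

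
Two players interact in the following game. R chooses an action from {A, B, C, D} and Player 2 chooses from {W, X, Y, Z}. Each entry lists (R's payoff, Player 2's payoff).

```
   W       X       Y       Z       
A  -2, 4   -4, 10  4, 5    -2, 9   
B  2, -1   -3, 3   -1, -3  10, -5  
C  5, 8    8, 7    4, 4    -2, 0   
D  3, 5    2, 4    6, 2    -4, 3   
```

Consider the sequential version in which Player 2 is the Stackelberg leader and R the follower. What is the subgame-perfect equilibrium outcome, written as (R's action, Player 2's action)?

Solve by backward induction (Player 2 leads).
- W: R compares -2, 2, 5, 3 and picks C; Player 2 would get 8.
- X: R compares -4, -3, 8, 2 and picks C; Player 2 would get 7.
- Y: R compares 4, -1, 4, 6 and picks D; Player 2 would get 2.
- Z: R compares -2, 10, -2, -4 and picks B; Player 2 would get -5.
Among 8, 7, 2, -5, the best is 8 at W. Subgame-perfect outcome: (C, W) with payoffs (5, 8).

(C, W)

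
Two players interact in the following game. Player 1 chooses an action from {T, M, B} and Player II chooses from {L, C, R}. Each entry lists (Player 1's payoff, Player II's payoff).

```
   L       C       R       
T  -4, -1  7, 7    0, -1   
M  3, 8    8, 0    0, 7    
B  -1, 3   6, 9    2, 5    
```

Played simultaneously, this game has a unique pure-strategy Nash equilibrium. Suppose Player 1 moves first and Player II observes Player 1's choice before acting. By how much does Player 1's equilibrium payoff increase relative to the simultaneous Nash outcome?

4

Solve by backward induction (Player 1 leads).
- T: Player II compares -1, 7, -1 and picks C; Player 1 would get 7.
- M: Player II compares 8, 0, 7 and picks L; Player 1 would get 3.
- B: Player II compares 3, 9, 5 and picks C; Player 1 would get 6.
Maximizing over 7, 3, 6, Player 1 chooses T. Subgame-perfect outcome: (T, C) with payoffs (7, 7).
Under simultaneous play:
Player 1's best replies: L→M; C→M; R→B.
Player II's best replies: T→C; M→L; B→C.
The unique mutual best reply is (M, L), giving (3, 8).
Player 1's commitment gain: 7 − 3 = 4.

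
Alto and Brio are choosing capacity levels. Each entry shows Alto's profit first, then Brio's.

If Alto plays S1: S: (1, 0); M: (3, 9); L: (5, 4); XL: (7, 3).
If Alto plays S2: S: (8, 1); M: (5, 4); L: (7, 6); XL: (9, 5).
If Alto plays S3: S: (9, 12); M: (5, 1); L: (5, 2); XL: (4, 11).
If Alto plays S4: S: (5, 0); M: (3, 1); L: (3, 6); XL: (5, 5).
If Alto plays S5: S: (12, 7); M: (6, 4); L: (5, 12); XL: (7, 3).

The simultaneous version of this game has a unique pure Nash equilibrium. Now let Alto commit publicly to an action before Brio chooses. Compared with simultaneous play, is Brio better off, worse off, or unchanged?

better off

Solve by backward induction (Alto leads).
- S1: Brio compares 0, 9, 4, 3 and picks M; Alto would get 3.
- S2: Brio compares 1, 4, 6, 5 and picks L; Alto would get 7.
- S3: Brio compares 12, 1, 2, 11 and picks S; Alto would get 9.
- S4: Brio compares 0, 1, 6, 5 and picks L; Alto would get 3.
- S5: Brio compares 7, 4, 12, 3 and picks L; Alto would get 5.
Maximizing over 3, 7, 9, 3, 5, Alto chooses S3. Subgame-perfect outcome: (S3, S) with payoffs (9, 12).
Under simultaneous play:
Alto's best replies: S→S5; M→S5; L→S2; XL→S2.
Brio's best replies: S1→M; S2→L; S3→S; S4→L; S5→L.
Only (S2, L) has each player best-responding; Nash payoffs (7, 6).
Brio earns 12 sequentially versus 6 at the Nash outcome: better off.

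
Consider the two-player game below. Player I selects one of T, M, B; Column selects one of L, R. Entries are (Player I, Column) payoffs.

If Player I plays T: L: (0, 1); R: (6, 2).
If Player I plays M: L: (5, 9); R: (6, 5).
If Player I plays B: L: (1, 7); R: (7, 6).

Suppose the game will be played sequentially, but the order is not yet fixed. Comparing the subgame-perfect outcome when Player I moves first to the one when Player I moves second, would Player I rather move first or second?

first

If Player I leads: Column's best replies are T→R, M→L, B→L; Player I's induced payoffs 6, 5, 1; outcome (T, R), payoffs (6, 2).
If Column leads: Player I's best replies are L→M, R→B; Column's induced payoffs 9, 6; outcome (M, L), payoffs (5, 9).
Player I gets 6 moving first and 5 moving second, so Player I prefers to move first.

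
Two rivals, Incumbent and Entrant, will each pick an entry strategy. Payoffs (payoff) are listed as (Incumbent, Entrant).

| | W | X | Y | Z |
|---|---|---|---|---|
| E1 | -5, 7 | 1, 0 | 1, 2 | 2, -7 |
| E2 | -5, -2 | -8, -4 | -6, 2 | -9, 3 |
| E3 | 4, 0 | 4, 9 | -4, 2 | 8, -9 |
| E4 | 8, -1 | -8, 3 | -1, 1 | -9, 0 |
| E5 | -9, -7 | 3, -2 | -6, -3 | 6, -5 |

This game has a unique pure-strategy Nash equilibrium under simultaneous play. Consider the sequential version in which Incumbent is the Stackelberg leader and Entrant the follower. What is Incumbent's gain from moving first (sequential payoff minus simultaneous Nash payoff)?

Work backward from Entrant's decision.
- E1 → Entrant plays W (best of 7, 0, 2, -7); Incumbent gets -5.
- E2 → Entrant plays Z (best of -2, -4, 2, 3); Incumbent gets -9.
- E3 → Entrant plays X (best of 0, 9, 2, -9); Incumbent gets 4.
- E4 → Entrant plays X (best of -1, 3, 1, 0); Incumbent gets -8.
- E5 → Entrant plays X (best of -7, -2, -3, -5); Incumbent gets 3.
Among -5, -9, 4, -8, 3, the best is 4 at E3. Subgame-perfect outcome: (E3, X) with payoffs (4, 9).
Now find the simultaneous Nash equilibrium.
Incumbent's best replies: W→E4; X→E3; Y→E1; Z→E3.
Entrant's best replies: E1→W; E2→Z; E3→X; E4→X; E5→X.
Only (E3, X) has each player best-responding; Nash payoffs (4, 9).
Incumbent's commitment gain: 4 − 4 = 0.

0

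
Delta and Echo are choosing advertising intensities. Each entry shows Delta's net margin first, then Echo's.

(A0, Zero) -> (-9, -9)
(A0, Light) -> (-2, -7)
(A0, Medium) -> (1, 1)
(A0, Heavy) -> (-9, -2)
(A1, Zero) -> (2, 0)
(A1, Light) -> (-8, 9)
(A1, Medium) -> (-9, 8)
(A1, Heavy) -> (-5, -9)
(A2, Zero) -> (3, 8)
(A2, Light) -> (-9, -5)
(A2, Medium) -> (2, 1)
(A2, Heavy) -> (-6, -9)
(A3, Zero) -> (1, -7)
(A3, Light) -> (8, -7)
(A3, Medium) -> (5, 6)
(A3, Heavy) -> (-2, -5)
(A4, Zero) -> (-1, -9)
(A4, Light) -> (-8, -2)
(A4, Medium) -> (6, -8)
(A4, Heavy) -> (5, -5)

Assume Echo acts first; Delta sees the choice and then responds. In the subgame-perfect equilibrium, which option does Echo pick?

Zero

Work backward from Delta's decision.
- Zero → Delta plays A2 (best of -9, 2, 3, 1, -1); Echo gets 8.
- Light → Delta plays A3 (best of -2, -8, -9, 8, -8); Echo gets -7.
- Medium → Delta plays A4 (best of 1, -9, 2, 5, 6); Echo gets -8.
- Heavy → Delta plays A4 (best of -9, -5, -6, -2, 5); Echo gets -5.
Echo's induced payoffs are 8, -7, -8, -5, so Echo commits to Zero. Subgame-perfect outcome: (A2, Zero) with payoffs (3, 8).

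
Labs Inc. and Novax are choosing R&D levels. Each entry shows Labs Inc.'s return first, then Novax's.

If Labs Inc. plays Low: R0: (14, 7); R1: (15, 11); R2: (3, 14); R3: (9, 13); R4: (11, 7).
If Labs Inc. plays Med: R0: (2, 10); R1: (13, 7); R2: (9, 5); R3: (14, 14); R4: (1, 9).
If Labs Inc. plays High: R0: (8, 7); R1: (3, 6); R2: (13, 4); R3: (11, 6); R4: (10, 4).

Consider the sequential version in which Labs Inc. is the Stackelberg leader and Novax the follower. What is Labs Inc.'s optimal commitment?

Solve by backward induction (Labs Inc. leads).
- Low: Novax compares 7, 11, 14, 13, 7 and picks R2; Labs Inc. would get 3.
- Med: Novax compares 10, 7, 5, 14, 9 and picks R3; Labs Inc. would get 14.
- High: Novax compares 7, 6, 4, 6, 4 and picks R0; Labs Inc. would get 8.
Maximizing over 3, 14, 8, Labs Inc. chooses Med. Subgame-perfect outcome: (Med, R3) with payoffs (14, 14).

Med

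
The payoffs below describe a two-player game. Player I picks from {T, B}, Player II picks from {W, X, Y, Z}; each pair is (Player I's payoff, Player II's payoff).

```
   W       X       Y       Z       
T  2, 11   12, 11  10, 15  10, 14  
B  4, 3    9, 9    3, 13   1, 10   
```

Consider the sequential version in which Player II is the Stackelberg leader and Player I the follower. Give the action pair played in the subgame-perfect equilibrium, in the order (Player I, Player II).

Player I best-responds to each possible Player II move:
- W: Player I compares 2, 4 and picks B; Player II would get 3.
- X: Player I compares 12, 9 and picks T; Player II would get 11.
- Y: Player I compares 10, 3 and picks T; Player II would get 15.
- Z: Player I compares 10, 1 and picks T; Player II would get 14.
Maximizing over 3, 11, 15, 14, Player II chooses Y. Subgame-perfect outcome: (T, Y) with payoffs (10, 15).

(T, Y)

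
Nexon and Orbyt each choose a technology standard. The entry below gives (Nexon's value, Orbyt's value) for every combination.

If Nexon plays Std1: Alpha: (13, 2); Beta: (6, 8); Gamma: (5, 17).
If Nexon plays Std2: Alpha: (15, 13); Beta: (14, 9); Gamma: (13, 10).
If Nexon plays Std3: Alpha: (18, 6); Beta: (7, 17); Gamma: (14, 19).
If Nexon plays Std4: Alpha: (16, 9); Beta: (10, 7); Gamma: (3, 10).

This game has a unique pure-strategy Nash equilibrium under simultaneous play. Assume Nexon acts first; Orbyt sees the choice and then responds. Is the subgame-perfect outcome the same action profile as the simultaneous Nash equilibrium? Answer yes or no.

no

Backward induction with Nexon moving first.
- Std1: Orbyt compares 2, 8, 17 and picks Gamma; Nexon would get 5.
- Std2: Orbyt compares 13, 9, 10 and picks Alpha; Nexon would get 15.
- Std3: Orbyt compares 6, 17, 19 and picks Gamma; Nexon would get 14.
- Std4: Orbyt compares 9, 7, 10 and picks Gamma; Nexon would get 3.
Nexon's induced payoffs are 5, 15, 14, 3, so Nexon commits to Std2. Subgame-perfect outcome: (Std2, Alpha) with payoffs (15, 13).
Under simultaneous play:
Nexon's best replies: Alpha→Std3; Beta→Std2; Gamma→Std3.
Orbyt's best replies: Std1→Gamma; Std2→Alpha; Std3→Gamma; Std4→Gamma.
Only (Std3, Gamma) has each player best-responding; Nash payoffs (14, 19).
Sequential outcome (Std2, Alpha) differs from the Nash profile (Std3, Gamma).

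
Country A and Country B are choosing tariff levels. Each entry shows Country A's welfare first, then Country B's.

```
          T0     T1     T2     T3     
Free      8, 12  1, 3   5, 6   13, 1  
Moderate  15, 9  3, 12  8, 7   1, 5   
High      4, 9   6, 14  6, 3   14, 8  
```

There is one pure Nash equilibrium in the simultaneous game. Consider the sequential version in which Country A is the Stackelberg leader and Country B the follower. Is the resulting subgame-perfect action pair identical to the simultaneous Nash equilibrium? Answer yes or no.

Solve by backward induction (Country A leads).
- Free → Country B plays T0 (best of 12, 3, 6, 1); Country A gets 8.
- Moderate → Country B plays T1 (best of 9, 12, 7, 5); Country A gets 3.
- High → Country B plays T1 (best of 9, 14, 3, 8); Country A gets 6.
Maximizing over 8, 3, 6, Country A chooses Free. Subgame-perfect outcome: (Free, T0) with payoffs (8, 12).
Under simultaneous play:
Country A's best replies: T0→Moderate; T1→High; T2→Moderate; T3→High.
Country B's best replies: Free→T0; Moderate→T1; High→T1.
Only (High, T1) has each player best-responding; Nash payoffs (6, 14).
Sequential outcome (Free, T0) differs from the Nash profile (High, T1).

no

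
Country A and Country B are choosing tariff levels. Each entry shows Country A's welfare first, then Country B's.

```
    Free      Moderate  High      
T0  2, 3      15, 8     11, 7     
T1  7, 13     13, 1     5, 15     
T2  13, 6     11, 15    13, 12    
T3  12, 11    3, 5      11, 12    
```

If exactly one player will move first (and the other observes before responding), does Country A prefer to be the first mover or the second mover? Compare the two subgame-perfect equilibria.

If Country A leads: Country B's best replies are T0→Moderate, T1→High, T2→Moderate, T3→High; Country A's induced payoffs 15, 5, 11, 11; outcome (T0, Moderate), payoffs (15, 8).
If Country B leads: Country A's best replies are Free→T2, Moderate→T0, High→T2; Country B's induced payoffs 6, 8, 12; outcome (T2, High), payoffs (13, 12).
Country A gets 15 moving first and 13 moving second, so Country A prefers to move first.

first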